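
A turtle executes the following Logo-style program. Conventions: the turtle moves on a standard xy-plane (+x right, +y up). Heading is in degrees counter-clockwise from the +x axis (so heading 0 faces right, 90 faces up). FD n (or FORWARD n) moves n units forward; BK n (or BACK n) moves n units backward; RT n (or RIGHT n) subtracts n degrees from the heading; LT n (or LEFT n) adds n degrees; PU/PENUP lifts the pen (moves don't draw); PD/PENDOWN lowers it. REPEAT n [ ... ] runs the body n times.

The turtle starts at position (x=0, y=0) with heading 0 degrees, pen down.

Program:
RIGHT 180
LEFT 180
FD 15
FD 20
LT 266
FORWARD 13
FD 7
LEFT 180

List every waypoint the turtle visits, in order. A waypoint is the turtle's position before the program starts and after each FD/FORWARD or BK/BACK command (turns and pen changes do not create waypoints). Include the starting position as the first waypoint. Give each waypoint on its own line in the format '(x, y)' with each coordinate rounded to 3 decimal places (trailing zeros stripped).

Executing turtle program step by step:
Start: pos=(0,0), heading=0, pen down
RT 180: heading 0 -> 180
LT 180: heading 180 -> 0
FD 15: (0,0) -> (15,0) [heading=0, draw]
FD 20: (15,0) -> (35,0) [heading=0, draw]
LT 266: heading 0 -> 266
FD 13: (35,0) -> (34.093,-12.968) [heading=266, draw]
FD 7: (34.093,-12.968) -> (33.605,-19.951) [heading=266, draw]
LT 180: heading 266 -> 86
Final: pos=(33.605,-19.951), heading=86, 4 segment(s) drawn
Waypoints (5 total):
(0, 0)
(15, 0)
(35, 0)
(34.093, -12.968)
(33.605, -19.951)

Answer: (0, 0)
(15, 0)
(35, 0)
(34.093, -12.968)
(33.605, -19.951)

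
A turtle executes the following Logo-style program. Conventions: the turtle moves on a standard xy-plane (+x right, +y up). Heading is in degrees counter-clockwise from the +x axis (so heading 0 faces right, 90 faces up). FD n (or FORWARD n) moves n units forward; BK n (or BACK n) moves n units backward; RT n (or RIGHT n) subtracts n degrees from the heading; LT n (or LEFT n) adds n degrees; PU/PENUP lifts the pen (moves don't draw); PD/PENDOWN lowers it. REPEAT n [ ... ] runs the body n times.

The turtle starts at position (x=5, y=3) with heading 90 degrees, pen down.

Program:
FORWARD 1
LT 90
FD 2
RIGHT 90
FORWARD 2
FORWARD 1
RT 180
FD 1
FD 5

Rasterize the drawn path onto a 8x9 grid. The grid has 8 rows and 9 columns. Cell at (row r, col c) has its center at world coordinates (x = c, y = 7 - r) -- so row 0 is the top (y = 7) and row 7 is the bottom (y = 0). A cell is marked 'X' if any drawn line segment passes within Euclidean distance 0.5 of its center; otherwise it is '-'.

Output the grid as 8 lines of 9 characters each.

Segment 0: (5,3) -> (5,4)
Segment 1: (5,4) -> (3,4)
Segment 2: (3,4) -> (3,6)
Segment 3: (3,6) -> (3,7)
Segment 4: (3,7) -> (3,6)
Segment 5: (3,6) -> (3,1)

Answer: ---X-----
---X-----
---X-----
---XXX---
---X-X---
---X-----
---X-----
---------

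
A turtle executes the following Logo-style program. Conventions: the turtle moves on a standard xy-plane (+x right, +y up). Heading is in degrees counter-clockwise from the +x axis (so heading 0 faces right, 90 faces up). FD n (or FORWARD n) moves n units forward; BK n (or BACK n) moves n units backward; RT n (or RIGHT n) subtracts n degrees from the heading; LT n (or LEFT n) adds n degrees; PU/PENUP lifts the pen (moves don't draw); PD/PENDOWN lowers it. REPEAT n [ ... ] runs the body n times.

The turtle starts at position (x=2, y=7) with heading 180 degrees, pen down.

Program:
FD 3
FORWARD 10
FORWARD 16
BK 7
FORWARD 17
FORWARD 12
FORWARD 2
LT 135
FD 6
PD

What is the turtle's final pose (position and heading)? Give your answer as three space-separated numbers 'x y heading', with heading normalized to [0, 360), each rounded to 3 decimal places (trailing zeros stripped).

Executing turtle program step by step:
Start: pos=(2,7), heading=180, pen down
FD 3: (2,7) -> (-1,7) [heading=180, draw]
FD 10: (-1,7) -> (-11,7) [heading=180, draw]
FD 16: (-11,7) -> (-27,7) [heading=180, draw]
BK 7: (-27,7) -> (-20,7) [heading=180, draw]
FD 17: (-20,7) -> (-37,7) [heading=180, draw]
FD 12: (-37,7) -> (-49,7) [heading=180, draw]
FD 2: (-49,7) -> (-51,7) [heading=180, draw]
LT 135: heading 180 -> 315
FD 6: (-51,7) -> (-46.757,2.757) [heading=315, draw]
PD: pen down
Final: pos=(-46.757,2.757), heading=315, 8 segment(s) drawn

Answer: -46.757 2.757 315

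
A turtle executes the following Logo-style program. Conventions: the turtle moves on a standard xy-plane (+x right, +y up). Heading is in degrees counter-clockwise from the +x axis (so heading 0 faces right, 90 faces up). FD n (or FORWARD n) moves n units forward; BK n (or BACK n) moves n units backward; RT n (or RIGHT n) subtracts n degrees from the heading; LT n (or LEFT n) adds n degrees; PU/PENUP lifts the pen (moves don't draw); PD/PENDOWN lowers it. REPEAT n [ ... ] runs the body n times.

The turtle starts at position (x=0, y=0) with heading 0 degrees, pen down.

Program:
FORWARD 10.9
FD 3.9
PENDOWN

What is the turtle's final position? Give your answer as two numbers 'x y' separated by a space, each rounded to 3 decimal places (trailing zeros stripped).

Answer: 14.8 0

Derivation:
Executing turtle program step by step:
Start: pos=(0,0), heading=0, pen down
FD 10.9: (0,0) -> (10.9,0) [heading=0, draw]
FD 3.9: (10.9,0) -> (14.8,0) [heading=0, draw]
PD: pen down
Final: pos=(14.8,0), heading=0, 2 segment(s) drawn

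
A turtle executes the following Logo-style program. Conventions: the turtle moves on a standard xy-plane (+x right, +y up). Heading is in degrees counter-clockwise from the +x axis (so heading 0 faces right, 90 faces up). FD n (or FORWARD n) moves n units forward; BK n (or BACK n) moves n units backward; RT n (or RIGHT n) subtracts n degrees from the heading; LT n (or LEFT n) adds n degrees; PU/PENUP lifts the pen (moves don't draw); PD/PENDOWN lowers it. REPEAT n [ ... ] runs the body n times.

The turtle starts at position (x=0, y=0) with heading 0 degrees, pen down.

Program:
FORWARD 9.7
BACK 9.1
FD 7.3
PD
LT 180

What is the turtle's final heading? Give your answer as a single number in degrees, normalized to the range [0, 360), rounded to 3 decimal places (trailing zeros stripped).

Executing turtle program step by step:
Start: pos=(0,0), heading=0, pen down
FD 9.7: (0,0) -> (9.7,0) [heading=0, draw]
BK 9.1: (9.7,0) -> (0.6,0) [heading=0, draw]
FD 7.3: (0.6,0) -> (7.9,0) [heading=0, draw]
PD: pen down
LT 180: heading 0 -> 180
Final: pos=(7.9,0), heading=180, 3 segment(s) drawn

Answer: 180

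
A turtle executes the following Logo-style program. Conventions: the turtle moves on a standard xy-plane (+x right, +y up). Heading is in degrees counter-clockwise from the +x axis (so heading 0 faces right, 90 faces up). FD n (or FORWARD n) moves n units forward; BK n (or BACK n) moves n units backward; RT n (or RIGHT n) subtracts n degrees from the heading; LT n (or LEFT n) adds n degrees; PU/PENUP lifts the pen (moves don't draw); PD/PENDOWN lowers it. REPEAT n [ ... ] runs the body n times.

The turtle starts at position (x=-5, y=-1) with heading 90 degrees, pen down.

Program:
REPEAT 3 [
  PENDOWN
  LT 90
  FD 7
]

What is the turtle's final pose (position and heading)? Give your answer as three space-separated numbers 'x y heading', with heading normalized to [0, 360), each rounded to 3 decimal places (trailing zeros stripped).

Answer: -5 -8 0

Derivation:
Executing turtle program step by step:
Start: pos=(-5,-1), heading=90, pen down
REPEAT 3 [
  -- iteration 1/3 --
  PD: pen down
  LT 90: heading 90 -> 180
  FD 7: (-5,-1) -> (-12,-1) [heading=180, draw]
  -- iteration 2/3 --
  PD: pen down
  LT 90: heading 180 -> 270
  FD 7: (-12,-1) -> (-12,-8) [heading=270, draw]
  -- iteration 3/3 --
  PD: pen down
  LT 90: heading 270 -> 0
  FD 7: (-12,-8) -> (-5,-8) [heading=0, draw]
]
Final: pos=(-5,-8), heading=0, 3 segment(s) drawn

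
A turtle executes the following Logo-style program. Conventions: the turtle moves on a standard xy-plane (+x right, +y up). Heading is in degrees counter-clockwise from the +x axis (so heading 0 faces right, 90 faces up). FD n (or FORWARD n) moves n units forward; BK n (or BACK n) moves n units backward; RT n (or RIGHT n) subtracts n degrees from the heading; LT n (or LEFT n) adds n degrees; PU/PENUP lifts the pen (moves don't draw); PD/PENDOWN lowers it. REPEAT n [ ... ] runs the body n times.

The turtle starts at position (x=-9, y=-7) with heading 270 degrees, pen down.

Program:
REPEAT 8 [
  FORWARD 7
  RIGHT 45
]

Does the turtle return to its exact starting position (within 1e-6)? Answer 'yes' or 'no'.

Answer: yes

Derivation:
Executing turtle program step by step:
Start: pos=(-9,-7), heading=270, pen down
REPEAT 8 [
  -- iteration 1/8 --
  FD 7: (-9,-7) -> (-9,-14) [heading=270, draw]
  RT 45: heading 270 -> 225
  -- iteration 2/8 --
  FD 7: (-9,-14) -> (-13.95,-18.95) [heading=225, draw]
  RT 45: heading 225 -> 180
  -- iteration 3/8 --
  FD 7: (-13.95,-18.95) -> (-20.95,-18.95) [heading=180, draw]
  RT 45: heading 180 -> 135
  -- iteration 4/8 --
  FD 7: (-20.95,-18.95) -> (-25.899,-14) [heading=135, draw]
  RT 45: heading 135 -> 90
  -- iteration 5/8 --
  FD 7: (-25.899,-14) -> (-25.899,-7) [heading=90, draw]
  RT 45: heading 90 -> 45
  -- iteration 6/8 --
  FD 7: (-25.899,-7) -> (-20.95,-2.05) [heading=45, draw]
  RT 45: heading 45 -> 0
  -- iteration 7/8 --
  FD 7: (-20.95,-2.05) -> (-13.95,-2.05) [heading=0, draw]
  RT 45: heading 0 -> 315
  -- iteration 8/8 --
  FD 7: (-13.95,-2.05) -> (-9,-7) [heading=315, draw]
  RT 45: heading 315 -> 270
]
Final: pos=(-9,-7), heading=270, 8 segment(s) drawn

Start position: (-9, -7)
Final position: (-9, -7)
Distance = 0; < 1e-6 -> CLOSED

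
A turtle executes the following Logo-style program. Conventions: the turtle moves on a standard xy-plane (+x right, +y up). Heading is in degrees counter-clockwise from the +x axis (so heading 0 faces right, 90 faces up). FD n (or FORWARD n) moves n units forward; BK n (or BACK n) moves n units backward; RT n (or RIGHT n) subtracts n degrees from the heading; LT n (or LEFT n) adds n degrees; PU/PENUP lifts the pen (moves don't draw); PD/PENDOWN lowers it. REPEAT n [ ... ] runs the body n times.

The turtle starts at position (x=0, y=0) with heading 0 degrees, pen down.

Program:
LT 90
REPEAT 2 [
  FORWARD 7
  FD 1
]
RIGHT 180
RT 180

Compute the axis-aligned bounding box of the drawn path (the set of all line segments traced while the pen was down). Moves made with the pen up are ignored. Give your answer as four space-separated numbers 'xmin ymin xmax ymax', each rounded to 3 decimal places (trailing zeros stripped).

Executing turtle program step by step:
Start: pos=(0,0), heading=0, pen down
LT 90: heading 0 -> 90
REPEAT 2 [
  -- iteration 1/2 --
  FD 7: (0,0) -> (0,7) [heading=90, draw]
  FD 1: (0,7) -> (0,8) [heading=90, draw]
  -- iteration 2/2 --
  FD 7: (0,8) -> (0,15) [heading=90, draw]
  FD 1: (0,15) -> (0,16) [heading=90, draw]
]
RT 180: heading 90 -> 270
RT 180: heading 270 -> 90
Final: pos=(0,16), heading=90, 4 segment(s) drawn

Segment endpoints: x in {0, 0, 0, 0, 0}, y in {0, 7, 8, 15, 16}
xmin=0, ymin=0, xmax=0, ymax=16

Answer: 0 0 0 16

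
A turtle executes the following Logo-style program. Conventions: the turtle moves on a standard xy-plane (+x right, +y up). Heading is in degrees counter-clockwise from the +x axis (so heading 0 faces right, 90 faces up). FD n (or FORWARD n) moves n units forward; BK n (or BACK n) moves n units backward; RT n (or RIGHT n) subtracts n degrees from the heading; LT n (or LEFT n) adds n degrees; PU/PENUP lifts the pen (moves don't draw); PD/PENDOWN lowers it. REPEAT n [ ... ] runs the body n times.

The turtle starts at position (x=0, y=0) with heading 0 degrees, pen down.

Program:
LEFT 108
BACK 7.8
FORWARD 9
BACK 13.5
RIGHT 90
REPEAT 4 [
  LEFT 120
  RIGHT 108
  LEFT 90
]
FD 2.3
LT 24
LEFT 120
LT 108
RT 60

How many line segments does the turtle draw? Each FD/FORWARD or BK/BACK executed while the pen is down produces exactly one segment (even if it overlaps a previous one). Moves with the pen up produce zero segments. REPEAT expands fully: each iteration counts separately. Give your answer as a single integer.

Executing turtle program step by step:
Start: pos=(0,0), heading=0, pen down
LT 108: heading 0 -> 108
BK 7.8: (0,0) -> (2.41,-7.418) [heading=108, draw]
FD 9: (2.41,-7.418) -> (-0.371,1.141) [heading=108, draw]
BK 13.5: (-0.371,1.141) -> (3.801,-11.698) [heading=108, draw]
RT 90: heading 108 -> 18
REPEAT 4 [
  -- iteration 1/4 --
  LT 120: heading 18 -> 138
  RT 108: heading 138 -> 30
  LT 90: heading 30 -> 120
  -- iteration 2/4 --
  LT 120: heading 120 -> 240
  RT 108: heading 240 -> 132
  LT 90: heading 132 -> 222
  -- iteration 3/4 --
  LT 120: heading 222 -> 342
  RT 108: heading 342 -> 234
  LT 90: heading 234 -> 324
  -- iteration 4/4 --
  LT 120: heading 324 -> 84
  RT 108: heading 84 -> 336
  LT 90: heading 336 -> 66
]
FD 2.3: (3.801,-11.698) -> (4.736,-9.597) [heading=66, draw]
LT 24: heading 66 -> 90
LT 120: heading 90 -> 210
LT 108: heading 210 -> 318
RT 60: heading 318 -> 258
Final: pos=(4.736,-9.597), heading=258, 4 segment(s) drawn
Segments drawn: 4

Answer: 4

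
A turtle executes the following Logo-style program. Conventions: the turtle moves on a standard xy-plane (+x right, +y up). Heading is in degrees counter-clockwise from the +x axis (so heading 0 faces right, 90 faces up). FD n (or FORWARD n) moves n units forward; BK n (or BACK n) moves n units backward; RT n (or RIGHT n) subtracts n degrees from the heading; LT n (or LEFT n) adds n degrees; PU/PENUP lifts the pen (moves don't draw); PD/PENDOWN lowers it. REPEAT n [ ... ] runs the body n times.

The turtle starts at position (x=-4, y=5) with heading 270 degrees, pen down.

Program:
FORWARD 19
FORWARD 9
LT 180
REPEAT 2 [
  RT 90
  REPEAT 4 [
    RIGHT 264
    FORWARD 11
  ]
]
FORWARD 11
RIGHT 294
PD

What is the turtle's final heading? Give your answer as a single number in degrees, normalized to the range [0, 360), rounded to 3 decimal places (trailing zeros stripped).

Executing turtle program step by step:
Start: pos=(-4,5), heading=270, pen down
FD 19: (-4,5) -> (-4,-14) [heading=270, draw]
FD 9: (-4,-14) -> (-4,-23) [heading=270, draw]
LT 180: heading 270 -> 90
REPEAT 2 [
  -- iteration 1/2 --
  RT 90: heading 90 -> 0
  REPEAT 4 [
    -- iteration 1/4 --
    RT 264: heading 0 -> 96
    FD 11: (-4,-23) -> (-5.15,-12.06) [heading=96, draw]
    -- iteration 2/4 --
    RT 264: heading 96 -> 192
    FD 11: (-5.15,-12.06) -> (-15.909,-14.347) [heading=192, draw]
    -- iteration 3/4 --
    RT 264: heading 192 -> 288
    FD 11: (-15.909,-14.347) -> (-12.51,-24.809) [heading=288, draw]
    -- iteration 4/4 --
    RT 264: heading 288 -> 24
    FD 11: (-12.51,-24.809) -> (-2.461,-20.335) [heading=24, draw]
  ]
  -- iteration 2/2 --
  RT 90: heading 24 -> 294
  REPEAT 4 [
    -- iteration 1/4 --
    RT 264: heading 294 -> 30
    FD 11: (-2.461,-20.335) -> (7.065,-14.835) [heading=30, draw]
    -- iteration 2/4 --
    RT 264: heading 30 -> 126
    FD 11: (7.065,-14.835) -> (0.599,-5.936) [heading=126, draw]
    -- iteration 3/4 --
    RT 264: heading 126 -> 222
    FD 11: (0.599,-5.936) -> (-7.575,-13.296) [heading=222, draw]
    -- iteration 4/4 --
    RT 264: heading 222 -> 318
    FD 11: (-7.575,-13.296) -> (0.599,-20.656) [heading=318, draw]
  ]
]
FD 11: (0.599,-20.656) -> (8.774,-28.017) [heading=318, draw]
RT 294: heading 318 -> 24
PD: pen down
Final: pos=(8.774,-28.017), heading=24, 11 segment(s) drawn

Answer: 24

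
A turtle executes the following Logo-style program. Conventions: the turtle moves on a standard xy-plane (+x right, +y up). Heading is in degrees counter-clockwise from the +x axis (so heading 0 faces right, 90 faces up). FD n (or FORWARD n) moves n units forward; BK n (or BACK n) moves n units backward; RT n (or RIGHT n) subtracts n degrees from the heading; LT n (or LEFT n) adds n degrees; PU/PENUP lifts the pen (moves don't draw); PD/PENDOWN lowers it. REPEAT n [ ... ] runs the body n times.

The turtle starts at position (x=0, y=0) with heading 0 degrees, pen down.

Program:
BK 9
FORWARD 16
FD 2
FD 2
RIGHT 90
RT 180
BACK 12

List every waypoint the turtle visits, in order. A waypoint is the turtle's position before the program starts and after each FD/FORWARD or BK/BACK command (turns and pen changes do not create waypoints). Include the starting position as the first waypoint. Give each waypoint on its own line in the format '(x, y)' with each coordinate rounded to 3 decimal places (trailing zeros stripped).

Executing turtle program step by step:
Start: pos=(0,0), heading=0, pen down
BK 9: (0,0) -> (-9,0) [heading=0, draw]
FD 16: (-9,0) -> (7,0) [heading=0, draw]
FD 2: (7,0) -> (9,0) [heading=0, draw]
FD 2: (9,0) -> (11,0) [heading=0, draw]
RT 90: heading 0 -> 270
RT 180: heading 270 -> 90
BK 12: (11,0) -> (11,-12) [heading=90, draw]
Final: pos=(11,-12), heading=90, 5 segment(s) drawn
Waypoints (6 total):
(0, 0)
(-9, 0)
(7, 0)
(9, 0)
(11, 0)
(11, -12)

Answer: (0, 0)
(-9, 0)
(7, 0)
(9, 0)
(11, 0)
(11, -12)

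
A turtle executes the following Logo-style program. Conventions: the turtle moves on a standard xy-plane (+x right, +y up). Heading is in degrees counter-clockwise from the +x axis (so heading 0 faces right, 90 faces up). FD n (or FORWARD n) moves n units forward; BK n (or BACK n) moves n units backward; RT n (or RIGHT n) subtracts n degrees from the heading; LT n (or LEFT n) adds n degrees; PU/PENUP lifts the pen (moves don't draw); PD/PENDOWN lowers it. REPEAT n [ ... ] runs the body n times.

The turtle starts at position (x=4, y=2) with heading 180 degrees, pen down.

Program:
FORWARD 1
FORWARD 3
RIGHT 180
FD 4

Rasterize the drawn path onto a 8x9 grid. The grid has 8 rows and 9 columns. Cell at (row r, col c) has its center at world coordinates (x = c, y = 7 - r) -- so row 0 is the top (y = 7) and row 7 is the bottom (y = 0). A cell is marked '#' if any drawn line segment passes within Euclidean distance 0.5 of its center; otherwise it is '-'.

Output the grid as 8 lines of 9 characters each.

Answer: ---------
---------
---------
---------
---------
#####----
---------
---------

Derivation:
Segment 0: (4,2) -> (3,2)
Segment 1: (3,2) -> (0,2)
Segment 2: (0,2) -> (4,2)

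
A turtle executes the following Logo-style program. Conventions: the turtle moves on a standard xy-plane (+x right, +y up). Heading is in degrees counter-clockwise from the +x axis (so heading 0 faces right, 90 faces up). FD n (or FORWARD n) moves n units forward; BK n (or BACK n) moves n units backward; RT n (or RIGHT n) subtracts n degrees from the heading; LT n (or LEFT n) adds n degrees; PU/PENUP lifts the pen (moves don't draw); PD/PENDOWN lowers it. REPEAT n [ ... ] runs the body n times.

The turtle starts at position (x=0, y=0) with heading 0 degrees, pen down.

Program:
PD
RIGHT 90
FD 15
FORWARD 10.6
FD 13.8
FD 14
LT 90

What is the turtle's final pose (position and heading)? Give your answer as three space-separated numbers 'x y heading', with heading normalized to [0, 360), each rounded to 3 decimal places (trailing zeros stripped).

Answer: 0 -53.4 0

Derivation:
Executing turtle program step by step:
Start: pos=(0,0), heading=0, pen down
PD: pen down
RT 90: heading 0 -> 270
FD 15: (0,0) -> (0,-15) [heading=270, draw]
FD 10.6: (0,-15) -> (0,-25.6) [heading=270, draw]
FD 13.8: (0,-25.6) -> (0,-39.4) [heading=270, draw]
FD 14: (0,-39.4) -> (0,-53.4) [heading=270, draw]
LT 90: heading 270 -> 0
Final: pos=(0,-53.4), heading=0, 4 segment(s) drawn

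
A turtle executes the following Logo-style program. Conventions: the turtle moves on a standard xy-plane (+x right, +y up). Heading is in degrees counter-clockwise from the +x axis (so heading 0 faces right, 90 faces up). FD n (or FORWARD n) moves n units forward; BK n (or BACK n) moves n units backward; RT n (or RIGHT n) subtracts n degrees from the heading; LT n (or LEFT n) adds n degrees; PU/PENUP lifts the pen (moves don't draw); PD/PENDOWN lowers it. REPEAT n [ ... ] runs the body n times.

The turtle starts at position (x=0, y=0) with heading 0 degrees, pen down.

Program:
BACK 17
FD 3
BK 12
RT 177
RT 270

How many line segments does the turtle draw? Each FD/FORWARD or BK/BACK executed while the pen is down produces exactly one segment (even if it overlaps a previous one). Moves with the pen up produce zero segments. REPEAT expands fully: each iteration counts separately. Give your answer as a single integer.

Answer: 3

Derivation:
Executing turtle program step by step:
Start: pos=(0,0), heading=0, pen down
BK 17: (0,0) -> (-17,0) [heading=0, draw]
FD 3: (-17,0) -> (-14,0) [heading=0, draw]
BK 12: (-14,0) -> (-26,0) [heading=0, draw]
RT 177: heading 0 -> 183
RT 270: heading 183 -> 273
Final: pos=(-26,0), heading=273, 3 segment(s) drawn
Segments drawn: 3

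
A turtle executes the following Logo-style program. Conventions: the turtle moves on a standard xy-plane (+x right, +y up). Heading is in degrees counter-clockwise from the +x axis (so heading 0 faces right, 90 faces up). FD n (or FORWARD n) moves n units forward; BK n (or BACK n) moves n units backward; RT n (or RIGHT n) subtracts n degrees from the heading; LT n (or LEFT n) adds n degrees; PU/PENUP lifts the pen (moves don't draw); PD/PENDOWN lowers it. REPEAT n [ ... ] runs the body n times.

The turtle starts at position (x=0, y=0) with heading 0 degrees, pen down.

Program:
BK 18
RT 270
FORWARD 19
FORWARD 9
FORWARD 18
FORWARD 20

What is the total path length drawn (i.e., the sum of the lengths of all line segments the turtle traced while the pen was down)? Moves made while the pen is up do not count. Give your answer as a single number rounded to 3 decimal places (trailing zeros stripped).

Executing turtle program step by step:
Start: pos=(0,0), heading=0, pen down
BK 18: (0,0) -> (-18,0) [heading=0, draw]
RT 270: heading 0 -> 90
FD 19: (-18,0) -> (-18,19) [heading=90, draw]
FD 9: (-18,19) -> (-18,28) [heading=90, draw]
FD 18: (-18,28) -> (-18,46) [heading=90, draw]
FD 20: (-18,46) -> (-18,66) [heading=90, draw]
Final: pos=(-18,66), heading=90, 5 segment(s) drawn

Segment lengths:
  seg 1: (0,0) -> (-18,0), length = 18
  seg 2: (-18,0) -> (-18,19), length = 19
  seg 3: (-18,19) -> (-18,28), length = 9
  seg 4: (-18,28) -> (-18,46), length = 18
  seg 5: (-18,46) -> (-18,66), length = 20
Total = 84

Answer: 84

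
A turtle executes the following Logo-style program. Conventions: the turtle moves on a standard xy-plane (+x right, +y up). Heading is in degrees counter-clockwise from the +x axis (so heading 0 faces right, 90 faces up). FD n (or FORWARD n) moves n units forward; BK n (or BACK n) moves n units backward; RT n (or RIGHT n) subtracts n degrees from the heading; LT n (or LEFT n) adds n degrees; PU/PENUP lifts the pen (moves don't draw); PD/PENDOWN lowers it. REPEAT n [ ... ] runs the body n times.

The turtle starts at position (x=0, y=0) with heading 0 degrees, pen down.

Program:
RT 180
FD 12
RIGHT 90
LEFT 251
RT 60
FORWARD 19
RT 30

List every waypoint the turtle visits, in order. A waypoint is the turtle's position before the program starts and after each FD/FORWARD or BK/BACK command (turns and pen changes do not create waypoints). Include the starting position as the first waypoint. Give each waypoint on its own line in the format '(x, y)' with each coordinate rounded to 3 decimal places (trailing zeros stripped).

Answer: (0, 0)
(-12, 0)
(-8.375, -18.651)

Derivation:
Executing turtle program step by step:
Start: pos=(0,0), heading=0, pen down
RT 180: heading 0 -> 180
FD 12: (0,0) -> (-12,0) [heading=180, draw]
RT 90: heading 180 -> 90
LT 251: heading 90 -> 341
RT 60: heading 341 -> 281
FD 19: (-12,0) -> (-8.375,-18.651) [heading=281, draw]
RT 30: heading 281 -> 251
Final: pos=(-8.375,-18.651), heading=251, 2 segment(s) drawn
Waypoints (3 total):
(0, 0)
(-12, 0)
(-8.375, -18.651)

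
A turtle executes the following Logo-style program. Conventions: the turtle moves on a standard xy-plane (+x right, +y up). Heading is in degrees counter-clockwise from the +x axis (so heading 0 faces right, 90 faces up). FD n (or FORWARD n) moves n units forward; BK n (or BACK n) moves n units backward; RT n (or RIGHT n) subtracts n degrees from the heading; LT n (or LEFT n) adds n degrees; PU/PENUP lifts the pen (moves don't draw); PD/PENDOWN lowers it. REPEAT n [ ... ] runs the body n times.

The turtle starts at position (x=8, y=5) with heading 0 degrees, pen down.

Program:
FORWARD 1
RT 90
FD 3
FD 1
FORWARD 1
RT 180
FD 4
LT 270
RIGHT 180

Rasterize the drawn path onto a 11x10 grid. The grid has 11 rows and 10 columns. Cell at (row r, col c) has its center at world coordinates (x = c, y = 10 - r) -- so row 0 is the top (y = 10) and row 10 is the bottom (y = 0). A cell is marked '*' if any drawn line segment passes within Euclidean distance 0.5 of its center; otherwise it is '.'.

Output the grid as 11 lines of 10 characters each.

Segment 0: (8,5) -> (9,5)
Segment 1: (9,5) -> (9,2)
Segment 2: (9,2) -> (9,1)
Segment 3: (9,1) -> (9,0)
Segment 4: (9,0) -> (9,4)

Answer: ..........
..........
..........
..........
..........
........**
.........*
.........*
.........*
.........*
.........*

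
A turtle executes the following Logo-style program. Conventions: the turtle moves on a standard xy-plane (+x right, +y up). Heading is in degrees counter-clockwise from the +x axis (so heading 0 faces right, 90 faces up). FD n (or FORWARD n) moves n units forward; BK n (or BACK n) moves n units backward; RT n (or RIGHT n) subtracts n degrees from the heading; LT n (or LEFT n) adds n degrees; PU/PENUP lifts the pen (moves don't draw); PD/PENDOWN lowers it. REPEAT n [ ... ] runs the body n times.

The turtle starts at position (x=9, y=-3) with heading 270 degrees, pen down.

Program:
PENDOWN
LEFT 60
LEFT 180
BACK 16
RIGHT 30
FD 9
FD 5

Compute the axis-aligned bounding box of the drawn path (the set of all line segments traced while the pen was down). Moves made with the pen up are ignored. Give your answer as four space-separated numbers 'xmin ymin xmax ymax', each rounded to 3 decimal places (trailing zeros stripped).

Executing turtle program step by step:
Start: pos=(9,-3), heading=270, pen down
PD: pen down
LT 60: heading 270 -> 330
LT 180: heading 330 -> 150
BK 16: (9,-3) -> (22.856,-11) [heading=150, draw]
RT 30: heading 150 -> 120
FD 9: (22.856,-11) -> (18.356,-3.206) [heading=120, draw]
FD 5: (18.356,-3.206) -> (15.856,1.124) [heading=120, draw]
Final: pos=(15.856,1.124), heading=120, 3 segment(s) drawn

Segment endpoints: x in {9, 15.856, 18.356, 22.856}, y in {-11, -3.206, -3, 1.124}
xmin=9, ymin=-11, xmax=22.856, ymax=1.124

Answer: 9 -11 22.856 1.124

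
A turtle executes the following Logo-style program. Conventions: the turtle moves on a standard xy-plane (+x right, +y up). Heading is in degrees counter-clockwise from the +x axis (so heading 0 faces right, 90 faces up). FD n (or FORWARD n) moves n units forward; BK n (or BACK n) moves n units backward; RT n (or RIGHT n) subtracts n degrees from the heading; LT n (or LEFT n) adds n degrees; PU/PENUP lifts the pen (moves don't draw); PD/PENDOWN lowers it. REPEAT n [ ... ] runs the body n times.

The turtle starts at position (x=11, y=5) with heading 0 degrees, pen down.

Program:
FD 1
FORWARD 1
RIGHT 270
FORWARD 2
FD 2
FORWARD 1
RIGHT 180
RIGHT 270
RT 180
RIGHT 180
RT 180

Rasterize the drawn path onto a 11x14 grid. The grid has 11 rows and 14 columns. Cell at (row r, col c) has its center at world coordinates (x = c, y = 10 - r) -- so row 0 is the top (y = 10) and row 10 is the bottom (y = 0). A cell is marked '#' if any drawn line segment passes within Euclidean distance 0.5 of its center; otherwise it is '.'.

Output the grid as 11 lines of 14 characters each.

Answer: .............#
.............#
.............#
.............#
.............#
...........###
..............
..............
..............
..............
..............

Derivation:
Segment 0: (11,5) -> (12,5)
Segment 1: (12,5) -> (13,5)
Segment 2: (13,5) -> (13,7)
Segment 3: (13,7) -> (13,9)
Segment 4: (13,9) -> (13,10)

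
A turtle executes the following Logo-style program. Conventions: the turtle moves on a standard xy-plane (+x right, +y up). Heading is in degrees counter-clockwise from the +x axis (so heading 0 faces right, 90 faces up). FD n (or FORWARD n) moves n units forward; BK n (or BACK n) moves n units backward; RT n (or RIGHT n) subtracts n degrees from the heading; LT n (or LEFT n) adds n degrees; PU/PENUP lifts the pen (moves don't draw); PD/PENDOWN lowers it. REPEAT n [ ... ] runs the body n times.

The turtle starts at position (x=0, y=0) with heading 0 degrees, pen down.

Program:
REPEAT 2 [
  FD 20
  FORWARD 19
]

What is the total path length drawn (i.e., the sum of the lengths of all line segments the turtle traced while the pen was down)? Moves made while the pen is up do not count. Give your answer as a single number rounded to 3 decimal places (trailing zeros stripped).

Executing turtle program step by step:
Start: pos=(0,0), heading=0, pen down
REPEAT 2 [
  -- iteration 1/2 --
  FD 20: (0,0) -> (20,0) [heading=0, draw]
  FD 19: (20,0) -> (39,0) [heading=0, draw]
  -- iteration 2/2 --
  FD 20: (39,0) -> (59,0) [heading=0, draw]
  FD 19: (59,0) -> (78,0) [heading=0, draw]
]
Final: pos=(78,0), heading=0, 4 segment(s) drawn

Segment lengths:
  seg 1: (0,0) -> (20,0), length = 20
  seg 2: (20,0) -> (39,0), length = 19
  seg 3: (39,0) -> (59,0), length = 20
  seg 4: (59,0) -> (78,0), length = 19
Total = 78

Answer: 78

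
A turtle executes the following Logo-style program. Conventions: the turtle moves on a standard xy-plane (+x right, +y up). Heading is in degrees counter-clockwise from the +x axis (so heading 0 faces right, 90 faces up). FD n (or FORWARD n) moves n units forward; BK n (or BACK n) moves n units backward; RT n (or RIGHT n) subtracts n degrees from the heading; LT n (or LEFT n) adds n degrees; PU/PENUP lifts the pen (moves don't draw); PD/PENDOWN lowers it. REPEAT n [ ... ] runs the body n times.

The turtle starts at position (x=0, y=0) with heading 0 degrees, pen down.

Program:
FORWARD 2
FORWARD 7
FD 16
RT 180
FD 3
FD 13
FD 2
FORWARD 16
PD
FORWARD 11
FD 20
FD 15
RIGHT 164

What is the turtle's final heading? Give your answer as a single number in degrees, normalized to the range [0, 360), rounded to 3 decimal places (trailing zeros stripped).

Executing turtle program step by step:
Start: pos=(0,0), heading=0, pen down
FD 2: (0,0) -> (2,0) [heading=0, draw]
FD 7: (2,0) -> (9,0) [heading=0, draw]
FD 16: (9,0) -> (25,0) [heading=0, draw]
RT 180: heading 0 -> 180
FD 3: (25,0) -> (22,0) [heading=180, draw]
FD 13: (22,0) -> (9,0) [heading=180, draw]
FD 2: (9,0) -> (7,0) [heading=180, draw]
FD 16: (7,0) -> (-9,0) [heading=180, draw]
PD: pen down
FD 11: (-9,0) -> (-20,0) [heading=180, draw]
FD 20: (-20,0) -> (-40,0) [heading=180, draw]
FD 15: (-40,0) -> (-55,0) [heading=180, draw]
RT 164: heading 180 -> 16
Final: pos=(-55,0), heading=16, 10 segment(s) drawn

Answer: 16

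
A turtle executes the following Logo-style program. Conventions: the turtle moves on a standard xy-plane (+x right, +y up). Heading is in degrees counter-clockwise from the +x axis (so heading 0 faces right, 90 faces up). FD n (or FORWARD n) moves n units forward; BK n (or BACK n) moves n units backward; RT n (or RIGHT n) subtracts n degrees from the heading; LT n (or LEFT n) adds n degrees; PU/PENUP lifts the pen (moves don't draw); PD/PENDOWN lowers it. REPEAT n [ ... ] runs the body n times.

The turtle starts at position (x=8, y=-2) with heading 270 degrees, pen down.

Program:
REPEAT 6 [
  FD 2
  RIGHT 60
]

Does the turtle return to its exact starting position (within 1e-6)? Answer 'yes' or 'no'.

Executing turtle program step by step:
Start: pos=(8,-2), heading=270, pen down
REPEAT 6 [
  -- iteration 1/6 --
  FD 2: (8,-2) -> (8,-4) [heading=270, draw]
  RT 60: heading 270 -> 210
  -- iteration 2/6 --
  FD 2: (8,-4) -> (6.268,-5) [heading=210, draw]
  RT 60: heading 210 -> 150
  -- iteration 3/6 --
  FD 2: (6.268,-5) -> (4.536,-4) [heading=150, draw]
  RT 60: heading 150 -> 90
  -- iteration 4/6 --
  FD 2: (4.536,-4) -> (4.536,-2) [heading=90, draw]
  RT 60: heading 90 -> 30
  -- iteration 5/6 --
  FD 2: (4.536,-2) -> (6.268,-1) [heading=30, draw]
  RT 60: heading 30 -> 330
  -- iteration 6/6 --
  FD 2: (6.268,-1) -> (8,-2) [heading=330, draw]
  RT 60: heading 330 -> 270
]
Final: pos=(8,-2), heading=270, 6 segment(s) drawn

Start position: (8, -2)
Final position: (8, -2)
Distance = 0; < 1e-6 -> CLOSED

Answer: yes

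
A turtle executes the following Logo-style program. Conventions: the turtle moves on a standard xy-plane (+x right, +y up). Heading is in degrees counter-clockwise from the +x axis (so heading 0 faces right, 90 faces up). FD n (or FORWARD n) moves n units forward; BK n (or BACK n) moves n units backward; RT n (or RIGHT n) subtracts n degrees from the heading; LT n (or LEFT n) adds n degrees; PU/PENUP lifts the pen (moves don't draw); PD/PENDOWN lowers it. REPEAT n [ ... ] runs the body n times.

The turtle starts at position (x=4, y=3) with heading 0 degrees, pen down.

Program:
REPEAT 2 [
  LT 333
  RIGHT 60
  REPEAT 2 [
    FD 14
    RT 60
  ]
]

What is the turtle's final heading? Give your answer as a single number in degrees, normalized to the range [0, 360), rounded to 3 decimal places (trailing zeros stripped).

Answer: 306

Derivation:
Executing turtle program step by step:
Start: pos=(4,3), heading=0, pen down
REPEAT 2 [
  -- iteration 1/2 --
  LT 333: heading 0 -> 333
  RT 60: heading 333 -> 273
  REPEAT 2 [
    -- iteration 1/2 --
    FD 14: (4,3) -> (4.733,-10.981) [heading=273, draw]
    RT 60: heading 273 -> 213
    -- iteration 2/2 --
    FD 14: (4.733,-10.981) -> (-7.009,-18.606) [heading=213, draw]
    RT 60: heading 213 -> 153
  ]
  -- iteration 2/2 --
  LT 333: heading 153 -> 126
  RT 60: heading 126 -> 66
  REPEAT 2 [
    -- iteration 1/2 --
    FD 14: (-7.009,-18.606) -> (-1.314,-5.816) [heading=66, draw]
    RT 60: heading 66 -> 6
    -- iteration 2/2 --
    FD 14: (-1.314,-5.816) -> (12.609,-4.353) [heading=6, draw]
    RT 60: heading 6 -> 306
  ]
]
Final: pos=(12.609,-4.353), heading=306, 4 segment(s) drawn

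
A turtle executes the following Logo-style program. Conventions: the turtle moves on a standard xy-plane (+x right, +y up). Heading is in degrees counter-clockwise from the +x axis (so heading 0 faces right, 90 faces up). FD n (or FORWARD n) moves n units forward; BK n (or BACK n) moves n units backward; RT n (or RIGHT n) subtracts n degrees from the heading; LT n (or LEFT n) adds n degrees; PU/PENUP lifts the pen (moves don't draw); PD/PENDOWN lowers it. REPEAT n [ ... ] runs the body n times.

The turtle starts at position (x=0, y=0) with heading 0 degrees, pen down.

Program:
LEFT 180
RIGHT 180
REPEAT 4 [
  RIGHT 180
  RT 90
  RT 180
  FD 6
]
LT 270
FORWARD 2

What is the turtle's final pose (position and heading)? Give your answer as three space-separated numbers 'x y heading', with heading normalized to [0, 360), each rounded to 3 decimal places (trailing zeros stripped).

Answer: 0 -2 270

Derivation:
Executing turtle program step by step:
Start: pos=(0,0), heading=0, pen down
LT 180: heading 0 -> 180
RT 180: heading 180 -> 0
REPEAT 4 [
  -- iteration 1/4 --
  RT 180: heading 0 -> 180
  RT 90: heading 180 -> 90
  RT 180: heading 90 -> 270
  FD 6: (0,0) -> (0,-6) [heading=270, draw]
  -- iteration 2/4 --
  RT 180: heading 270 -> 90
  RT 90: heading 90 -> 0
  RT 180: heading 0 -> 180
  FD 6: (0,-6) -> (-6,-6) [heading=180, draw]
  -- iteration 3/4 --
  RT 180: heading 180 -> 0
  RT 90: heading 0 -> 270
  RT 180: heading 270 -> 90
  FD 6: (-6,-6) -> (-6,0) [heading=90, draw]
  -- iteration 4/4 --
  RT 180: heading 90 -> 270
  RT 90: heading 270 -> 180
  RT 180: heading 180 -> 0
  FD 6: (-6,0) -> (0,0) [heading=0, draw]
]
LT 270: heading 0 -> 270
FD 2: (0,0) -> (0,-2) [heading=270, draw]
Final: pos=(0,-2), heading=270, 5 segment(s) drawn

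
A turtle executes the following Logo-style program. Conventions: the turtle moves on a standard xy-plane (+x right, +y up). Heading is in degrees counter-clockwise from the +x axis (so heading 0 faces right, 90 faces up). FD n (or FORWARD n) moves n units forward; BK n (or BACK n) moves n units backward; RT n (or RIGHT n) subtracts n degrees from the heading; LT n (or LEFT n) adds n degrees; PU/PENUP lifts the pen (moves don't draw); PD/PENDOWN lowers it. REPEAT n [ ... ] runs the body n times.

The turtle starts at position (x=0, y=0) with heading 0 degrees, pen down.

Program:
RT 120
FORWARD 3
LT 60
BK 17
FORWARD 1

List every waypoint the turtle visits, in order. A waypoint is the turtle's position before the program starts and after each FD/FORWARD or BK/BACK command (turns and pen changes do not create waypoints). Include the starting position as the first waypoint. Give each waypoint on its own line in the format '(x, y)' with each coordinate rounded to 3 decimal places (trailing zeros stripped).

Executing turtle program step by step:
Start: pos=(0,0), heading=0, pen down
RT 120: heading 0 -> 240
FD 3: (0,0) -> (-1.5,-2.598) [heading=240, draw]
LT 60: heading 240 -> 300
BK 17: (-1.5,-2.598) -> (-10,12.124) [heading=300, draw]
FD 1: (-10,12.124) -> (-9.5,11.258) [heading=300, draw]
Final: pos=(-9.5,11.258), heading=300, 3 segment(s) drawn
Waypoints (4 total):
(0, 0)
(-1.5, -2.598)
(-10, 12.124)
(-9.5, 11.258)

Answer: (0, 0)
(-1.5, -2.598)
(-10, 12.124)
(-9.5, 11.258)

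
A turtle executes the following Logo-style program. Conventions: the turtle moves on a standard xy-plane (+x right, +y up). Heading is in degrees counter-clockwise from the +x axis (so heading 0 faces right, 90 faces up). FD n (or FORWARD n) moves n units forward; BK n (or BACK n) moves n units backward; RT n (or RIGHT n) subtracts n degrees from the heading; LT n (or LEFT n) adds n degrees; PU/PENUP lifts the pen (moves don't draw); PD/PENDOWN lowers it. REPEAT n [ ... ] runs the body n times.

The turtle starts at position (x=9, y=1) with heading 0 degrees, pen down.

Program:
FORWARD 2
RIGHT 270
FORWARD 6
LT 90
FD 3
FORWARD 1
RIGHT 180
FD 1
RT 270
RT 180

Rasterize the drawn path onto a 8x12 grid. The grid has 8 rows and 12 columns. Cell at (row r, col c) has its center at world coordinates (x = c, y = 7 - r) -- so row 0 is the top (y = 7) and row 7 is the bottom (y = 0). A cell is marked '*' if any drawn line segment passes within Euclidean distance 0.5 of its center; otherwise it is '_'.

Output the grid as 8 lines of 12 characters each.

Answer: _______*****
___________*
___________*
___________*
___________*
___________*
_________***
____________

Derivation:
Segment 0: (9,1) -> (11,1)
Segment 1: (11,1) -> (11,7)
Segment 2: (11,7) -> (8,7)
Segment 3: (8,7) -> (7,7)
Segment 4: (7,7) -> (8,7)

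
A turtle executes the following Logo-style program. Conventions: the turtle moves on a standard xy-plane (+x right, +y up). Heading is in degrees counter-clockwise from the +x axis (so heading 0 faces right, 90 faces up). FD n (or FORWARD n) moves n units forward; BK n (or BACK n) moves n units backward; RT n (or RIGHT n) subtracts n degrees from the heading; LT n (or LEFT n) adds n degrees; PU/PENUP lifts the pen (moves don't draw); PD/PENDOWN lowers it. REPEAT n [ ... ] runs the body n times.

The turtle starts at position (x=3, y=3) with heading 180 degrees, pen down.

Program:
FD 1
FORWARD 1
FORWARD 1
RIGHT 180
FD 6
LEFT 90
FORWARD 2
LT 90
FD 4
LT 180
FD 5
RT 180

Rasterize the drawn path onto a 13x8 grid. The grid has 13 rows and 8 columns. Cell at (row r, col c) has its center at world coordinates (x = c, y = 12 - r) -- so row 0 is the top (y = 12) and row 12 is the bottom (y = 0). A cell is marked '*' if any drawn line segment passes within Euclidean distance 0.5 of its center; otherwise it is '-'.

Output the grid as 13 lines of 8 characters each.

Answer: --------
--------
--------
--------
--------
--------
--------
--******
------*-
*******-
--------
--------
--------

Derivation:
Segment 0: (3,3) -> (2,3)
Segment 1: (2,3) -> (1,3)
Segment 2: (1,3) -> (0,3)
Segment 3: (0,3) -> (6,3)
Segment 4: (6,3) -> (6,5)
Segment 5: (6,5) -> (2,5)
Segment 6: (2,5) -> (7,5)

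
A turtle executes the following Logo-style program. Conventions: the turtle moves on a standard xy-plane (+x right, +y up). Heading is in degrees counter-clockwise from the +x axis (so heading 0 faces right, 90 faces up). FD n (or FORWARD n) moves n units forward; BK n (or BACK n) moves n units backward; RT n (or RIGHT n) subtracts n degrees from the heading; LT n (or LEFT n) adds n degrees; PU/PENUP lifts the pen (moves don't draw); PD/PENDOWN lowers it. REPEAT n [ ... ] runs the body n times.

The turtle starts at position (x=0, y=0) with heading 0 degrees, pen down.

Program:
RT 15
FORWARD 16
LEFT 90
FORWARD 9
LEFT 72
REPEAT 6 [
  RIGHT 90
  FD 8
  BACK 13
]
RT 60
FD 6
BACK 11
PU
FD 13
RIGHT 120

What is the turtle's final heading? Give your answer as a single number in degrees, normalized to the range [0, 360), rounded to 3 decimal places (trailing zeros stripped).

Answer: 147

Derivation:
Executing turtle program step by step:
Start: pos=(0,0), heading=0, pen down
RT 15: heading 0 -> 345
FD 16: (0,0) -> (15.455,-4.141) [heading=345, draw]
LT 90: heading 345 -> 75
FD 9: (15.455,-4.141) -> (17.784,4.552) [heading=75, draw]
LT 72: heading 75 -> 147
REPEAT 6 [
  -- iteration 1/6 --
  RT 90: heading 147 -> 57
  FD 8: (17.784,4.552) -> (22.141,11.262) [heading=57, draw]
  BK 13: (22.141,11.262) -> (15.061,0.359) [heading=57, draw]
  -- iteration 2/6 --
  RT 90: heading 57 -> 327
  FD 8: (15.061,0.359) -> (21.77,-3.998) [heading=327, draw]
  BK 13: (21.77,-3.998) -> (10.868,3.082) [heading=327, draw]
  -- iteration 3/6 --
  RT 90: heading 327 -> 237
  FD 8: (10.868,3.082) -> (6.511,-3.627) [heading=237, draw]
  BK 13: (6.511,-3.627) -> (13.591,7.275) [heading=237, draw]
  -- iteration 4/6 --
  RT 90: heading 237 -> 147
  FD 8: (13.591,7.275) -> (6.881,11.633) [heading=147, draw]
  BK 13: (6.881,11.633) -> (17.784,4.552) [heading=147, draw]
  -- iteration 5/6 --
  RT 90: heading 147 -> 57
  FD 8: (17.784,4.552) -> (22.141,11.262) [heading=57, draw]
  BK 13: (22.141,11.262) -> (15.061,0.359) [heading=57, draw]
  -- iteration 6/6 --
  RT 90: heading 57 -> 327
  FD 8: (15.061,0.359) -> (21.77,-3.998) [heading=327, draw]
  BK 13: (21.77,-3.998) -> (10.868,3.082) [heading=327, draw]
]
RT 60: heading 327 -> 267
FD 6: (10.868,3.082) -> (10.554,-2.91) [heading=267, draw]
BK 11: (10.554,-2.91) -> (11.129,8.075) [heading=267, draw]
PU: pen up
FD 13: (11.129,8.075) -> (10.449,-4.907) [heading=267, move]
RT 120: heading 267 -> 147
Final: pos=(10.449,-4.907), heading=147, 16 segment(s) drawn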